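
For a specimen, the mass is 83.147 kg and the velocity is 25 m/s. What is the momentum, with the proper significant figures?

momentum = 83.147 kg × 25 m/s = 2078.675 kg·m/s.
83.147 has 5 significant figures; 25 has 2.
Division/multiplication keeps the fewest: 2 significant figures.
Rounded: 2.1 × 10^3 kg·m/s.

2.1 × 10^3 kg·m/s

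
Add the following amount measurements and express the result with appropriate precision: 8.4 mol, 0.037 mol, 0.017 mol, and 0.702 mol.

9.2 mol

8.4 mol + 0.037 mol + 0.017 mol + 0.702 mol = 9.156 mol.
Addition/subtraction keeps the fewest decimal places: 8.4 → 1 decimal place, 0.037 → 3 decimal places, 0.017 → 3 decimal places, 0.702 → 3 decimal places; limit is 1.
Rounded to 1 decimal place: 9.2 mol.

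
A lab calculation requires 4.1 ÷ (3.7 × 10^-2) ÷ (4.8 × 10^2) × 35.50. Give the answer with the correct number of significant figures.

4.1 ÷ (3.7 × 10^-2) ÷ (4.8 × 10^2) × 35.50 = 8.19538288288…
Multiplication/division keeps the fewest significant figures: 4.1 → 2 s.f., 3.7 × 10^-2 → 2 s.f., 4.8 × 10^2 → 2 s.f., 35.50 → 4 s.f.; limit is 2.
Rounded to 2 significant figures: 8.2.

8.2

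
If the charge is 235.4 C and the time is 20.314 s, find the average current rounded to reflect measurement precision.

11.59 A

average current = 235.4 C ÷ 20.314 s = 11.5880673427… A.
235.4 has 4 significant figures; 20.314 has 5.
Division/multiplication keeps the fewest: 4 significant figures.
Rounded: 11.59 A.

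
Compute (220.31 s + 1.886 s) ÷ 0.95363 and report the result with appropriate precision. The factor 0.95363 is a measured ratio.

2.3300 × 10^2 s

220.31 s + 1.886 s = 222.196 s; the sum is limited to 2 decimal places (5 s.f.).
Carrying full precision, 222.196 ÷ 0.95363 = 233.000220211… s; 0.95363 has 5 s.f., so the result keeps min(5, 5) = 5 s.f.
Rounded to 5 significant figures: 2.3300 × 10^2 s.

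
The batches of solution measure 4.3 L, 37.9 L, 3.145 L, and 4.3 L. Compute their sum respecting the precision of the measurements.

49.6 L

4.3 L + 37.9 L + 3.145 L + 4.3 L = 49.645 L.
Addition/subtraction keeps the fewest decimal places: 4.3 → 1 decimal place, 37.9 → 1 decimal place, 3.145 → 3 decimal places, 4.3 → 1 decimal place; limit is 1.
Rounded to 1 decimal place: 49.6 L.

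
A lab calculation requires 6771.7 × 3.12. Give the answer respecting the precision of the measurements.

6771.7 × 3.12 = 21127.704
Multiplication/division keeps the fewest significant figures: 6771.7 → 5 s.f., 3.12 → 3 s.f.; limit is 3.
Rounded to 3 significant figures: 2.11 × 10⁴.

2.11 × 10⁴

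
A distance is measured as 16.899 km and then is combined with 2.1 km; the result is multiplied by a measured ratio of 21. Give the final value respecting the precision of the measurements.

16.899 km + 2.1 km = 18.999 km; the sum is limited to 1 decimal place (3 s.f.).
Carrying full precision, 18.999 × 21 = 398.979 km; 21 has 2 s.f., so the result keeps min(3, 2) = 2 s.f.
Rounded to 2 significant figures: 4.0 × 10² km.

4.0 × 10² km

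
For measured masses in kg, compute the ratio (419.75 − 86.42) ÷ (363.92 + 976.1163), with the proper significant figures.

419.75 − 86.42 = 333.33, limited to 2 d.p. → 5 s.f.; 363.92 + 976.1163 = 1340.0363, limited to 2 d.p. → 6 s.f.
Carrying full precision, 333.33 ÷ 1340.0363 = 0.248746992899…; keep min(5, 6) = 5 s.f.
Rounded to 5 significant figures: 0.24875.

0.24875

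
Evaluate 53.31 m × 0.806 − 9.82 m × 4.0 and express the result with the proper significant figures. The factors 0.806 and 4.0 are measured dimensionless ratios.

53.31 × 0.806 = 42.96786 → 43.0 m (3 s.f., last digit at the 10^-1 place).
9.82 × 4.0 = 39.28 → 39 m (2 s.f., last digit at the 10^0 place).
Difference: 3.68786 m; keep the coarser place, 10^0.
Result: 4 m.

4 m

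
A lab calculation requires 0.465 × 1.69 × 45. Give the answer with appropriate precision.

0.465 × 1.69 × 45 = 35.36325
Multiplication/division keeps the fewest significant figures: 0.465 → 3 s.f., 1.69 → 3 s.f., 45 → 2 s.f.; limit is 2.
Rounded to 2 significant figures: 35.

35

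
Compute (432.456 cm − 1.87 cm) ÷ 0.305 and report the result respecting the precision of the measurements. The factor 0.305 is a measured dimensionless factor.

432.456 cm − 1.87 cm = 430.586 cm; the difference is limited to 2 decimal places (5 s.f.).
Carrying full precision, 430.586 ÷ 0.305 = 1411.75737705… cm; 0.305 has 3 s.f., so the result keeps min(5, 3) = 3 s.f.
Rounded to 3 significant figures: 1.41 × 10³ cm.

1.41 × 10³ cm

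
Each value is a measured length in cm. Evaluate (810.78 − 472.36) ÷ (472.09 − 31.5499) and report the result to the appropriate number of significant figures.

0.76819

810.78 − 472.36 = 338.42, limited to 2 d.p. → 5 s.f.; 472.09 − 31.5499 = 440.5401, limited to 2 d.p. → 5 s.f.
Carrying full precision, 338.42 ÷ 440.5401 = 0.76819340623…; keep min(5, 5) = 5 s.f.
Rounded to 5 significant figures: 0.76819.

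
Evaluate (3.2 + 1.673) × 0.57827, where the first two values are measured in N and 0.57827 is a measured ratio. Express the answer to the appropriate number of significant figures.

2.8 N

3.2 N + 1.673 N = 4.873 N; the sum is limited to 1 decimal place (2 s.f.).
Carrying full precision, 4.873 × 0.57827 = 2.81790971 N; 0.57827 has 5 s.f., so the result keeps min(2, 5) = 2 s.f.
Rounded to 2 significant figures: 2.8 N.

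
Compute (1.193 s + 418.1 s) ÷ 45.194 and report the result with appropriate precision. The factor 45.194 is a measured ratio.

9.278 s

1.193 s + 418.1 s = 419.293 s; the sum is limited to 1 decimal place (4 s.f.).
Carrying full precision, 419.293 ÷ 45.194 = 9.2776253485… s; 45.194 has 5 s.f., so the result keeps min(4, 5) = 4 s.f.
Rounded to 4 significant figures: 9.278 s.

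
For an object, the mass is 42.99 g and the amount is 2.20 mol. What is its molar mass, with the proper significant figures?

19.5 g/mol

molar mass = 42.99 g ÷ 2.20 mol = 19.5409090909… g/mol.
42.99 has 4 significant figures; 2.20 has 3.
Division/multiplication keeps the fewest: 3 significant figures.
Rounded: 19.5 g/mol.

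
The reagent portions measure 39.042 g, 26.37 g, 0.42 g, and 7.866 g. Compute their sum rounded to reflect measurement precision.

73.70 g

39.042 g + 26.37 g + 0.42 g + 7.866 g = 73.698 g.
Addition/subtraction keeps the fewest decimal places: 39.042 → 3 decimal places, 26.37 → 2 decimal places, 0.42 → 2 decimal places, 7.866 → 3 decimal places; limit is 2.
Rounded to 2 decimal places: 73.70 g.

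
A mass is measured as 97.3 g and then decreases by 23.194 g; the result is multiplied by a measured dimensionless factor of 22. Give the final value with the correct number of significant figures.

97.3 g − 23.194 g = 74.106 g; the difference is limited to 1 decimal place (3 s.f.).
Carrying full precision, 74.106 × 22 = 1630.332 g; 22 has 2 s.f., so the result keeps min(3, 2) = 2 s.f.
Rounded to 2 significant figures: 1.6 × 10³ g.

1.6 × 10³ g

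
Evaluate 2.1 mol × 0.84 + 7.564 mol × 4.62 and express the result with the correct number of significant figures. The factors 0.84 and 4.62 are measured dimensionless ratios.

2.1 × 0.84 = 1.764 → 1.8 mol (2 s.f., last digit at the 10^-1 place).
7.564 × 4.62 = 34.94568 → 34.9 mol (3 s.f., last digit at the 10^-1 place).
Sum: 36.70968 mol; keep the coarser place, 10^-1.
Result: 36.7 mol.

36.7 mol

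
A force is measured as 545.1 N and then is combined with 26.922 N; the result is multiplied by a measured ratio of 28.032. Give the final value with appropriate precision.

545.1 N + 26.922 N = 572.022 N; the sum is limited to 1 decimal place (4 s.f.).
Carrying full precision, 572.022 × 28.032 = 16034.920704 N; 28.032 has 5 s.f., so the result keeps min(4, 5) = 4 s.f.
Rounded to 4 significant figures: 1.603 × 10⁴ N.

1.603 × 10⁴ N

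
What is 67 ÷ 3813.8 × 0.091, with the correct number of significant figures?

1.6 × 10⁻³

67 ÷ 3813.8 × 0.091 = 0.00159866799518…
Multiplication/division keeps the fewest significant figures: 67 → 2 s.f., 3813.8 → 5 s.f., 0.091 → 2 s.f.; limit is 2.
Rounded to 2 significant figures: 1.6 × 10⁻³.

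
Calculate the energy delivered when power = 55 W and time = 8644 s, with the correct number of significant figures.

4.8 × 10^5 J

energy delivered = 55 W × 8644 s = 475420 J.
55 has 2 significant figures; 8644 has 4.
Division/multiplication keeps the fewest: 2 significant figures.
Rounded: 4.8 × 10^5 J.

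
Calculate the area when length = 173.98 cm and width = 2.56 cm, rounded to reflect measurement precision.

area = 173.98 cm × 2.56 cm = 445.3888 cm².
173.98 has 5 significant figures; 2.56 has 3.
Division/multiplication keeps the fewest: 3 significant figures.
Rounded: 445 cm².

445 cm²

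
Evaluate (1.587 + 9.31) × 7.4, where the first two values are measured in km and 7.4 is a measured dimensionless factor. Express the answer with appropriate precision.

81 km

1.587 km + 9.31 km = 10.897 km; the sum is limited to 2 decimal places (4 s.f.).
Carrying full precision, 10.897 × 7.4 = 80.6378 km; 7.4 has 2 s.f., so the result keeps min(4, 2) = 2 s.f.
Rounded to 2 significant figures: 81 km.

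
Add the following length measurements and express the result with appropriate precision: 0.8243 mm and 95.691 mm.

96.515 mm

0.8243 mm + 95.691 mm = 96.5153 mm.
Addition/subtraction keeps the fewest decimal places: 0.8243 → 4 decimal places, 95.691 → 3 decimal places; limit is 3.
Rounded to 3 decimal places: 96.515 mm.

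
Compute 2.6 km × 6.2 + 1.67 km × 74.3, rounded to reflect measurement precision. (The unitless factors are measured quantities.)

140. km

2.6 × 6.2 = 16.12 → 16 km (2 s.f., last digit at the 10^0 place).
1.67 × 74.3 = 124.081 → 124 km (3 s.f., last digit at the 10^0 place).
Sum: 140.201 km; keep the coarser place, 10^0.
Result: 140. km.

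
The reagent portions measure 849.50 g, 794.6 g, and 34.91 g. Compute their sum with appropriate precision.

1679.0 g

849.50 g + 794.6 g + 34.91 g = 1679.01 g.
Addition/subtraction keeps the fewest decimal places: 849.50 → 2 decimal places, 794.6 → 1 decimal place, 34.91 → 2 decimal places; limit is 1.
Rounded to 1 decimal place: 1679.0 g.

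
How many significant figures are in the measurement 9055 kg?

4

9055: zeros between nonzero digits are significant.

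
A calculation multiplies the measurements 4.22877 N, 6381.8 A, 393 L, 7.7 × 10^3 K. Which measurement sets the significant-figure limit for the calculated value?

7.7 × 10^3 K

4.22877 N → 6 s.f.; 6381.8 A → 5 s.f.; 393 L → 3 s.f.; 7.7 × 10^3 K → 2 s.f.
The fewest is 2 significant figures, from 7.7 × 10^3 K.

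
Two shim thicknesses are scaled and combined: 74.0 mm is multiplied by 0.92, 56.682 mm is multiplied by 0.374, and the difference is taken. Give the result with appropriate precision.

47 mm

74.0 × 0.92 = 68.08 → 68 mm (2 s.f., last digit at the 10^0 place).
56.682 × 0.374 = 21.199068 → 21.2 mm (3 s.f., last digit at the 10^-1 place).
Difference: 46.880932 mm; keep the coarser place, 10^0.
Result: 47 mm.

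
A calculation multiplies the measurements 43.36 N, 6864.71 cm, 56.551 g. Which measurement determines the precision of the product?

43.36 N

43.36 N → 4 s.f.; 6864.71 cm → 6 s.f.; 56.551 g → 5 s.f.
The fewest is 4 significant figures, from 43.36 N.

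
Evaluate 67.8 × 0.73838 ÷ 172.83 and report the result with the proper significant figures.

67.8 × 0.73838 ÷ 172.83 = 0.289661308801…
Multiplication/division keeps the fewest significant figures: 67.8 → 3 s.f., 0.73838 → 5 s.f., 172.83 → 5 s.f.; limit is 3.
Rounded to 3 significant figures: 0.290.

0.290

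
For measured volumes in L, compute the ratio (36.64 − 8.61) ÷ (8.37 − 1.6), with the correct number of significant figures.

4.1

36.64 − 8.61 = 28.03, limited to 2 d.p. → 4 s.f.; 8.37 − 1.6 = 6.77, limited to 1 d.p. → 2 s.f.
Carrying full precision, 28.03 ÷ 6.77 = 4.14032496307…; keep min(4, 2) = 2 s.f.
Rounded to 2 significant figures: 4.1.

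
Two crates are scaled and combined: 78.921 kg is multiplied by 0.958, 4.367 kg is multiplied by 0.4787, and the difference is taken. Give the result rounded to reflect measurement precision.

78.921 × 0.958 = 75.606318 → 75.6 kg (3 s.f., last digit at the 10^-1 place).
4.367 × 0.4787 = 2.0904829 → 2.090 kg (4 s.f., last digit at the 10^-3 place).
Difference: 73.5158351 kg; keep the coarser place, 10^-1.
Result: 73.5 kg.

73.5 kg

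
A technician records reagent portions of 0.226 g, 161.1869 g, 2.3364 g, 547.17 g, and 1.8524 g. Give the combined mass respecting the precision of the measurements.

712.77 g

0.226 g + 161.1869 g + 2.3364 g + 547.17 g + 1.8524 g = 712.7717 g.
Addition/subtraction keeps the fewest decimal places: 0.226 → 3 decimal places, 161.1869 → 4 decimal places, 2.3364 → 4 decimal places, 547.17 → 2 decimal places, 1.8524 → 4 decimal places; limit is 2.
Rounded to 2 decimal places: 712.77 g.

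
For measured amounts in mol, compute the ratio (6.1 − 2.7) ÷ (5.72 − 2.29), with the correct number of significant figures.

0.99

6.1 − 2.7 = 3.4, limited to 1 d.p. → 2 s.f.; 5.72 − 2.29 = 3.43, limited to 2 d.p. → 3 s.f.
Carrying full precision, 3.4 ÷ 3.43 = 0.991253644315…; keep min(2, 3) = 2 s.f.
Rounded to 2 significant figures: 0.99.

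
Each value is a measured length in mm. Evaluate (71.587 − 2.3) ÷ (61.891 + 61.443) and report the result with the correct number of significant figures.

0.562

71.587 − 2.3 = 69.287, limited to 1 d.p. → 3 s.f.; 61.891 + 61.443 = 123.334, limited to 3 d.p. → 6 s.f.
Carrying full precision, 69.287 ÷ 123.334 = 0.561783449819…; keep min(3, 6) = 3 s.f.
Rounded to 3 significant figures: 0.562.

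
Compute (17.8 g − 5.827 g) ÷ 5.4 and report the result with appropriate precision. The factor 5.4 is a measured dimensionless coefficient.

17.8 g − 5.827 g = 11.973 g; the difference is limited to 1 decimal place (3 s.f.).
Carrying full precision, 11.973 ÷ 5.4 = 2.21722222222… g; 5.4 has 2 s.f., so the result keeps min(3, 2) = 2 s.f.
Rounded to 2 significant figures: 2.2 g.

2.2 g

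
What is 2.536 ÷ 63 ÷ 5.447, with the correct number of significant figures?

7.4 × 10^-3

2.536 ÷ 63 ÷ 5.447 = 0.00739011717532…
Multiplication/division keeps the fewest significant figures: 2.536 → 4 s.f., 63 → 2 s.f., 5.447 → 4 s.f.; limit is 2.
Rounded to 2 significant figures: 7.4 × 10^-3.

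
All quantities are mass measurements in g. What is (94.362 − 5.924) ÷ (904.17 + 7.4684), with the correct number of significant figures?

94.362 − 5.924 = 88.438, limited to 3 d.p. → 5 s.f.; 904.17 + 7.4684 = 911.6384, limited to 2 d.p. → 5 s.f.
Carrying full precision, 88.438 ÷ 911.6384 = 0.0970099548242…; keep min(5, 5) = 5 s.f.
Rounded to 5 significant figures: 0.097010.

0.097010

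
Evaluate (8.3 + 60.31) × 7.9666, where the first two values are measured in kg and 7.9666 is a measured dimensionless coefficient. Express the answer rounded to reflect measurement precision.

547 kg

8.3 kg + 60.31 kg = 68.61 kg; the sum is limited to 1 decimal place (3 s.f.).
Carrying full precision, 68.61 × 7.9666 = 546.588426 kg; 7.9666 has 5 s.f., so the result keeps min(3, 5) = 3 s.f.
Rounded to 3 significant figures: 547 kg.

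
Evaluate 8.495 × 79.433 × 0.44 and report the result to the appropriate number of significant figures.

8.495 × 79.433 × 0.44 = 296.9046674
Multiplication/division keeps the fewest significant figures: 8.495 → 4 s.f., 79.433 → 5 s.f., 0.44 → 2 s.f.; limit is 2.
Rounded to 2 significant figures: 3.0 × 10^2.

3.0 × 10^2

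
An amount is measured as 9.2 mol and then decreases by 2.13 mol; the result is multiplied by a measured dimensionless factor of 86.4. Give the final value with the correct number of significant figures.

9.2 mol − 2.13 mol = 7.07 mol; the difference is limited to 1 decimal place (2 s.f.).
Carrying full precision, 7.07 × 86.4 = 610.848 mol; 86.4 has 3 s.f., so the result keeps min(2, 3) = 2 s.f.
Rounded to 2 significant figures: 6.1 × 10² mol.

6.1 × 10² mol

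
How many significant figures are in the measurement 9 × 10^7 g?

1

9 × 10^7: in scientific notation every digit of the coefficient is significant.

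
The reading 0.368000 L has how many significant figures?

6

0.368000: leading zeros are not significant; trailing zeros after a decimal point are significant.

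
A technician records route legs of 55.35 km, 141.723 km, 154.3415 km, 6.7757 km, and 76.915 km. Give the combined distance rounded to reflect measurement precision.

55.35 km + 141.723 km + 154.3415 km + 6.7757 km + 76.915 km = 435.1052 km.
Addition/subtraction keeps the fewest decimal places: 55.35 → 2 decimal places, 141.723 → 3 decimal places, 154.3415 → 4 decimal places, 6.7757 → 4 decimal places, 76.915 → 3 decimal places; limit is 2.
Rounded to 2 decimal places: 435.11 km.

435.11 km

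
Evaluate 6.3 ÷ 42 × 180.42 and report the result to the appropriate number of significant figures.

27

6.3 ÷ 42 × 180.42 = 27.063
Multiplication/division keeps the fewest significant figures: 6.3 → 2 s.f., 42 → 2 s.f., 180.42 → 5 s.f.; limit is 2.
Rounded to 2 significant figures: 27.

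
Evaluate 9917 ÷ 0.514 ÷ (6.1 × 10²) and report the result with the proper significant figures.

32

9917 ÷ 0.514 ÷ (6.1 × 10²) = 31.629138228…
Multiplication/division keeps the fewest significant figures: 9917 → 4 s.f., 0.514 → 3 s.f., 6.1 × 10² → 2 s.f.; limit is 2.
Rounded to 2 significant figures: 32.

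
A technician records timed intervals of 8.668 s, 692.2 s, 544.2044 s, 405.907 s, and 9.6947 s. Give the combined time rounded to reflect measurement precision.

8.668 s + 692.2 s + 544.2044 s + 405.907 s + 9.6947 s = 1660.6741 s.
Addition/subtraction keeps the fewest decimal places: 8.668 → 3 decimal places, 692.2 → 1 decimal place, 544.2044 → 4 decimal places, 405.907 → 3 decimal places, 9.6947 → 4 decimal places; limit is 1.
Rounded to 1 decimal place: 1660.7 s.

1660.7 s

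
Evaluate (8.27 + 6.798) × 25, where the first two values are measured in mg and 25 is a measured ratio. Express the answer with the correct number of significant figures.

3.8 × 10^2 mg

8.27 mg + 6.798 mg = 15.068 mg; the sum is limited to 2 decimal places (4 s.f.).
Carrying full precision, 15.068 × 25 = 376.7 mg; 25 has 2 s.f., so the result keeps min(4, 2) = 2 s.f.
Rounded to 2 significant figures: 3.8 × 10^2 mg.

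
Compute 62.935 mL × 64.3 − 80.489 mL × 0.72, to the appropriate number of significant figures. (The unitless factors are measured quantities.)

3.99 × 10³ mL

62.935 × 64.3 = 4046.7205 → 4.05 × 10³ mL (3 s.f., last digit at the 10^1 place).
80.489 × 0.72 = 57.95208 → 58 mL (2 s.f., last digit at the 10^0 place).
Difference: 3988.76842 mL; keep the coarser place, 10^1.
Result: 3.99 × 10³ mL.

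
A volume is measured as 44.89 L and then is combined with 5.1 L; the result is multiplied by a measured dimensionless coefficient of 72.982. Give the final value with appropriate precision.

3.65 × 10³ L

44.89 L + 5.1 L = 49.99 L; the sum is limited to 1 decimal place (3 s.f.).
Carrying full precision, 49.99 × 72.982 = 3648.37018 L; 72.982 has 5 s.f., so the result keeps min(3, 5) = 3 s.f.
Rounded to 3 significant figures: 3.65 × 10³ L.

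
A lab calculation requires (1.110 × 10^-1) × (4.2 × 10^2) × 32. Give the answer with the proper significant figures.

1.5 × 10^3

(1.110 × 10^-1) × (4.2 × 10^2) × 32 = 1491.84
Multiplication/division keeps the fewest significant figures: 1.110 × 10^-1 → 4 s.f., 4.2 × 10^2 → 2 s.f., 32 → 2 s.f.; limit is 2.
Rounded to 2 significant figures: 1.5 × 10^3.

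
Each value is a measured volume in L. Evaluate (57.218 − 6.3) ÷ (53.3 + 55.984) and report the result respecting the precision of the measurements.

0.466

57.218 − 6.3 = 50.918, limited to 1 d.p. → 3 s.f.; 53.3 + 55.984 = 109.284, limited to 1 d.p. → 4 s.f.
Carrying full precision, 50.918 ÷ 109.284 = 0.465923648476…; keep min(3, 4) = 3 s.f.
Rounded to 3 significant figures: 0.466.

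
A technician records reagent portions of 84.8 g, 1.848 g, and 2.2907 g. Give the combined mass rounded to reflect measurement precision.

88.9 g

84.8 g + 1.848 g + 2.2907 g = 88.9387 g.
Addition/subtraction keeps the fewest decimal places: 84.8 → 1 decimal place, 1.848 → 3 decimal places, 2.2907 → 4 decimal places; limit is 1.
Rounded to 1 decimal place: 88.9 g.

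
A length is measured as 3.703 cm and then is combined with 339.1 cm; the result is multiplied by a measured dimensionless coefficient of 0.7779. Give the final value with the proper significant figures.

266.7 cm

3.703 cm + 339.1 cm = 342.803 cm; the sum is limited to 1 decimal place (4 s.f.).
Carrying full precision, 342.803 × 0.7779 = 266.6664537 cm; 0.7779 has 4 s.f., so the result keeps min(4, 4) = 4 s.f.
Rounded to 4 significant figures: 266.7 cm.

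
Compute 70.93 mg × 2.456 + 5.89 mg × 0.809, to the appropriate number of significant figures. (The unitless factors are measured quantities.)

179.0 mg

70.93 × 2.456 = 174.20408 → 174.2 mg (4 s.f., last digit at the 10^-1 place).
5.89 × 0.809 = 4.76501 → 4.77 mg (3 s.f., last digit at the 10^-2 place).
Sum: 178.96909 mg; keep the coarser place, 10^-1.
Result: 179.0 mg.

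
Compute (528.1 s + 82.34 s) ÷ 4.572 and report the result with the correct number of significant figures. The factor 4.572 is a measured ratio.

528.1 s + 82.34 s = 610.44 s; the sum is limited to 1 decimal place (4 s.f.).
Carrying full precision, 610.44 ÷ 4.572 = 133.517060367… s; 4.572 has 4 s.f., so the result keeps min(4, 4) = 4 s.f.
Rounded to 4 significant figures: 133.5 s.

133.5 s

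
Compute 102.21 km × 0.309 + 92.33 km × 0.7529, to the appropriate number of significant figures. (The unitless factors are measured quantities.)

101.1 km

102.21 × 0.309 = 31.58289 → 31.6 km (3 s.f., last digit at the 10^-1 place).
92.33 × 0.7529 = 69.515257 → 69.52 km (4 s.f., last digit at the 10^-2 place).
Sum: 101.098147 km; keep the coarser place, 10^-1.
Result: 101.1 km.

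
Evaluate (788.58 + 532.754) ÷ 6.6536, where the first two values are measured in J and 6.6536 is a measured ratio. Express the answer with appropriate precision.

788.58 J + 532.754 J = 1321.334 J; the sum is limited to 2 decimal places (6 s.f.).
Carrying full precision, 1321.334 ÷ 6.6536 = 198.589335097… J; 6.6536 has 5 s.f., so the result keeps min(6, 5) = 5 s.f.
Rounded to 5 significant figures: 198.59 J.

198.59 J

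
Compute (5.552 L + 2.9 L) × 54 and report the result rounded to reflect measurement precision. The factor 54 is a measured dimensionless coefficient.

5.552 L + 2.9 L = 8.452 L; the sum is limited to 1 decimal place (2 s.f.).
Carrying full precision, 8.452 × 54 = 456.408 L; 54 has 2 s.f., so the result keeps min(2, 2) = 2 s.f.
Rounded to 2 significant figures: 4.6 × 10^2 L.

4.6 × 10^2 L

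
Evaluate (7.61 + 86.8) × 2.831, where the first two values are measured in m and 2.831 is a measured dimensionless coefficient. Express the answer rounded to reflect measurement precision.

7.61 m + 86.8 m = 94.41 m; the sum is limited to 1 decimal place (3 s.f.).
Carrying full precision, 94.41 × 2.831 = 267.27471 m; 2.831 has 4 s.f., so the result keeps min(3, 4) = 3 s.f.
Rounded to 3 significant figures: 267 m.

267 m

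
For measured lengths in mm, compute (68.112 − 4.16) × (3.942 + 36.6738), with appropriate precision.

2.597 × 10^3 mm²

68.112 − 4.16 = 63.952, limited to 2 d.p. → 4 s.f.; 3.942 + 36.6738 = 40.6158, limited to 3 d.p. → 5 s.f.
Carrying full precision, 63.952 × 40.6158 = 2597.4616416; keep min(4, 5) = 4 s.f.
Rounded to 4 significant figures: 2.597 × 10^3 mm².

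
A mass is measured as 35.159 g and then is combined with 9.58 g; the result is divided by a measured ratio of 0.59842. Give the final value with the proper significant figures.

35.159 g + 9.58 g = 44.739 g; the sum is limited to 2 decimal places (4 s.f.).
Carrying full precision, 44.739 ÷ 0.59842 = 74.7618729321… g; 0.59842 has 5 s.f., so the result keeps min(4, 5) = 4 s.f.
Rounded to 4 significant figures: 74.76 g.

74.76 g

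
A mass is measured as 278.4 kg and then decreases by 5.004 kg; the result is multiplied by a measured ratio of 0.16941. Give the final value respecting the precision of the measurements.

278.4 kg − 5.004 kg = 273.396 kg; the difference is limited to 1 decimal place (4 s.f.).
Carrying full precision, 273.396 × 0.16941 = 46.31601636 kg; 0.16941 has 5 s.f., so the result keeps min(4, 5) = 4 s.f.
Rounded to 4 significant figures: 46.32 kg.

46.32 kg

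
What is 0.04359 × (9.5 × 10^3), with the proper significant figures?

0.04359 × (9.5 × 10^3) = 414.105
Multiplication/division keeps the fewest significant figures: 0.04359 → 4 s.f., 9.5 × 10^3 → 2 s.f.; limit is 2.
Rounded to 2 significant figures: 4.1 × 10^2.

4.1 × 10^2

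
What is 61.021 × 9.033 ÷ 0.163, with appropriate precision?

3.38 × 10³

61.021 × 9.033 ÷ 0.163 = 3381.6116135…
Multiplication/division keeps the fewest significant figures: 61.021 → 5 s.f., 9.033 → 4 s.f., 0.163 → 3 s.f.; limit is 3.
Rounded to 3 significant figures: 3.38 × 10³.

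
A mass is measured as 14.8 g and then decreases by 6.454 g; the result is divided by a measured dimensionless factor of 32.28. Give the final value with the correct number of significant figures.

0.26 g

14.8 g − 6.454 g = 8.346 g; the difference is limited to 1 decimal place (2 s.f.).
Carrying full precision, 8.346 ÷ 32.28 = 0.258550185874… g; 32.28 has 4 s.f., so the result keeps min(2, 4) = 2 s.f.
Rounded to 2 significant figures: 0.26 g.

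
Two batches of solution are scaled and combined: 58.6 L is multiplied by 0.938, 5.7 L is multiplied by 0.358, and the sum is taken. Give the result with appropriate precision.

57.0 L

58.6 × 0.938 = 54.9668 → 55.0 L (3 s.f., last digit at the 10^-1 place).
5.7 × 0.358 = 2.0406 → 2.0 L (2 s.f., last digit at the 10^-1 place).
Sum: 57.0074 L; keep the coarser place, 10^-1.
Result: 57.0 L.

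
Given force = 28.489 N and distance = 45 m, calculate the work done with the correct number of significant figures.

1.3 × 10^3 J

work done = 28.489 N × 45 m = 1282.005 J.
28.489 has 5 significant figures; 45 has 2.
Division/multiplication keeps the fewest: 2 significant figures.
Rounded: 1.3 × 10^3 J.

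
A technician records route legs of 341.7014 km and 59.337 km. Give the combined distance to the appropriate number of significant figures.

341.7014 km + 59.337 km = 401.0384 km.
Addition/subtraction keeps the fewest decimal places: 341.7014 → 4 decimal places, 59.337 → 3 decimal places; limit is 3.
Rounded to 3 decimal places: 401.038 km.

401.038 km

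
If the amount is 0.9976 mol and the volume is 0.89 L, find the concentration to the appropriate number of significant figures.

1.1 mol/L

concentration = 0.9976 mol ÷ 0.89 L = 1.1208988764… mol/L.
0.9976 has 4 significant figures; 0.89 has 2.
Division/multiplication keeps the fewest: 2 significant figures.
Rounded: 1.1 mol/L.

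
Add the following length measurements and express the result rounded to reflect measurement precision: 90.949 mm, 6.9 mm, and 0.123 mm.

98.0 mm

90.949 mm + 6.9 mm + 0.123 mm = 97.972 mm.
Addition/subtraction keeps the fewest decimal places: 90.949 → 3 decimal places, 6.9 → 1 decimal place, 0.123 → 3 decimal places; limit is 1.
Rounded to 1 decimal place: 98.0 mm.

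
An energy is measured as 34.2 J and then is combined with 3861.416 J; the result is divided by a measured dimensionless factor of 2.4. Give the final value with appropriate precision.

1.6 × 10^3 J

34.2 J + 3861.416 J = 3895.616 J; the sum is limited to 1 decimal place (5 s.f.).
Carrying full precision, 3895.616 ÷ 2.4 = 1623.17333333… J; 2.4 has 2 s.f., so the result keeps min(5, 2) = 2 s.f.
Rounded to 2 significant figures: 1.6 × 10^3 J.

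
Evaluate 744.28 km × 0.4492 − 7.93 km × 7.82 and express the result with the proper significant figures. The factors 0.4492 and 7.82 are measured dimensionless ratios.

744.28 × 0.4492 = 334.330576 → 334.3 km (4 s.f., last digit at the 10^-1 place).
7.93 × 7.82 = 62.0126 → 62.0 km (3 s.f., last digit at the 10^-1 place).
Difference: 272.317976 km; keep the coarser place, 10^-1.
Result: 272.3 km.

272.3 km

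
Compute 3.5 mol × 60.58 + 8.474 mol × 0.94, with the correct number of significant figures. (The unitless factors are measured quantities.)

3.5 × 60.58 = 212.03 → 2.1 × 10^2 mol (2 s.f., last digit at the 10^1 place).
8.474 × 0.94 = 7.96556 → 8.0 mol (2 s.f., last digit at the 10^-1 place).
Sum: 219.99556 mol; keep the coarser place, 10^1.
Result: 2.2 × 10^2 mol.

2.2 × 10^2 mol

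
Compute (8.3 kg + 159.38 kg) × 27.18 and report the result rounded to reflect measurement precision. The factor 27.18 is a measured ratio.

8.3 kg + 159.38 kg = 167.68 kg; the sum is limited to 1 decimal place (4 s.f.).
Carrying full precision, 167.68 × 27.18 = 4557.5424 kg; 27.18 has 4 s.f., so the result keeps min(4, 4) = 4 s.f.
Rounded to 4 significant figures: 4558 kg.

4558 kg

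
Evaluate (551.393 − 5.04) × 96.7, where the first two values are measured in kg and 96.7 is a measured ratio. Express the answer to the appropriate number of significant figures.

5.28 × 10⁴ kg

551.393 kg − 5.04 kg = 546.353 kg; the difference is limited to 2 decimal places (5 s.f.).
Carrying full precision, 546.353 × 96.7 = 52832.3351 kg; 96.7 has 3 s.f., so the result keeps min(5, 3) = 3 s.f.
Rounded to 3 significant figures: 5.28 × 10⁴ kg.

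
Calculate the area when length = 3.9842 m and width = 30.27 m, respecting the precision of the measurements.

area = 3.9842 m × 30.27 m = 120.601734 m².
3.9842 has 5 significant figures; 30.27 has 4.
Division/multiplication keeps the fewest: 4 significant figures.
Rounded: 120.6 m².

120.6 m²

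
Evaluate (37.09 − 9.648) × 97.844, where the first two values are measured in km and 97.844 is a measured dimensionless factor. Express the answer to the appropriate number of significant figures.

2685 km

37.09 km − 9.648 km = 27.442 km; the difference is limited to 2 decimal places (4 s.f.).
Carrying full precision, 27.442 × 97.844 = 2685.035048 km; 97.844 has 5 s.f., so the result keeps min(4, 5) = 4 s.f.
Rounded to 4 significant figures: 2685 km.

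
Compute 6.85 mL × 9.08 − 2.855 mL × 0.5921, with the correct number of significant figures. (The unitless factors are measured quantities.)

60.5 mL

6.85 × 9.08 = 62.198 → 62.2 mL (3 s.f., last digit at the 10^-1 place).
2.855 × 0.5921 = 1.6904455 → 1.690 mL (4 s.f., last digit at the 10^-3 place).
Difference: 60.5075545 mL; keep the coarser place, 10^-1.
Result: 60.5 mL.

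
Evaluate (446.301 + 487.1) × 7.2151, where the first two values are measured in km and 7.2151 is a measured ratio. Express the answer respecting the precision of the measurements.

446.301 km + 487.1 km = 933.401 km; the sum is limited to 1 decimal place (4 s.f.).
Carrying full precision, 933.401 × 7.2151 = 6734.5815551 km; 7.2151 has 5 s.f., so the result keeps min(4, 5) = 4 s.f.
Rounded to 4 significant figures: 6735 km.

6735 km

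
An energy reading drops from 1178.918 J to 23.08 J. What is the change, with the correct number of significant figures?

1155.84 J

1178.918 J − 23.08 J = 1155.838 J.
Addition/subtraction keeps the fewest decimal places: 1178.918 → 3 decimal places, 23.08 → 2 decimal places; limit is 2.
Rounded to 2 decimal places: 1155.84 J.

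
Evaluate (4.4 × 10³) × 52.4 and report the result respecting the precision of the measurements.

2.3 × 10⁵

(4.4 × 10³) × 52.4 = 230560
Multiplication/division keeps the fewest significant figures: 4.4 × 10³ → 2 s.f., 52.4 → 3 s.f.; limit is 2.
Rounded to 2 significant figures: 2.3 × 10⁵.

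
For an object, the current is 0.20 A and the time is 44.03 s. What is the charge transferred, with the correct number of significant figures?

8.8 C

charge transferred = 0.20 A × 44.03 s = 8.806 C.
0.20 has 2 significant figures; 44.03 has 4.
Division/multiplication keeps the fewest: 2 significant figures.
Rounded: 8.8 C.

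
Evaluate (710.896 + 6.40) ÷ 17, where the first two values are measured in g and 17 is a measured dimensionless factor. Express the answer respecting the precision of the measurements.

710.896 g + 6.40 g = 717.296 g; the sum is limited to 2 decimal places (5 s.f.).
Carrying full precision, 717.296 ÷ 17 = 42.1938823529… g; 17 has 2 s.f., so the result keeps min(5, 2) = 2 s.f.
Rounded to 2 significant figures: 42 g.

42 g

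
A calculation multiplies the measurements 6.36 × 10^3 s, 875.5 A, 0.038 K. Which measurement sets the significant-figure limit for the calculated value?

0.038 K

6.36 × 10^3 s → 3 s.f.; 875.5 A → 4 s.f.; 0.038 K → 2 s.f.
The fewest is 2 significant figures, from 0.038 K.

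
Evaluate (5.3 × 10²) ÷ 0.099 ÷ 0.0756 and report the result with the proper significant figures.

7.1 × 10⁴

(5.3 × 10²) ÷ 0.099 ÷ 0.0756 = 70813.9597028…
Multiplication/division keeps the fewest significant figures: 5.3 × 10² → 2 s.f., 0.099 → 2 s.f., 0.0756 → 3 s.f.; limit is 2.
Rounded to 2 significant figures: 7.1 × 10⁴.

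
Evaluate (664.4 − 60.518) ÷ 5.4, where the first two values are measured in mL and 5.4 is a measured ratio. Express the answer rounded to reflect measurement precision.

1.1 × 10² mL

664.4 mL − 60.518 mL = 603.882 mL; the difference is limited to 1 decimal place (4 s.f.).
Carrying full precision, 603.882 ÷ 5.4 = 111.83 mL; 5.4 has 2 s.f., so the result keeps min(4, 2) = 2 s.f.
Rounded to 2 significant figures: 1.1 × 10² mL.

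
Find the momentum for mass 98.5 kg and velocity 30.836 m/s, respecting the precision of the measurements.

3.04 × 10³ kg·m/s

momentum = 98.5 kg × 30.836 m/s = 3037.346 kg·m/s.
98.5 has 3 significant figures; 30.836 has 5.
Division/multiplication keeps the fewest: 3 significant figures.
Rounded: 3.04 × 10³ kg·m/s.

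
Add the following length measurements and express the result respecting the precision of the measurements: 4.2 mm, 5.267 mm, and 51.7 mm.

61.2 mm

4.2 mm + 5.267 mm + 51.7 mm = 61.167 mm.
Addition/subtraction keeps the fewest decimal places: 4.2 → 1 decimal place, 5.267 → 3 decimal places, 51.7 → 1 decimal place; limit is 1.
Rounded to 1 decimal place: 61.2 mm.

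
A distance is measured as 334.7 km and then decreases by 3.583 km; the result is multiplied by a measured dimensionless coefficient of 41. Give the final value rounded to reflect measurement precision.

334.7 km − 3.583 km = 331.117 km; the difference is limited to 1 decimal place (4 s.f.).
Carrying full precision, 331.117 × 41 = 13575.797 km; 41 has 2 s.f., so the result keeps min(4, 2) = 2 s.f.
Rounded to 2 significant figures: 1.4 × 10^4 km.

1.4 × 10^4 km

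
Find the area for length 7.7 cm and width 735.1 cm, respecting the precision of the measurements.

area = 7.7 cm × 735.1 cm = 5660.27 cm².
7.7 has 2 significant figures; 735.1 has 4.
Division/multiplication keeps the fewest: 2 significant figures.
Rounded: 5.7 × 10^3 cm².

5.7 × 10^3 cm²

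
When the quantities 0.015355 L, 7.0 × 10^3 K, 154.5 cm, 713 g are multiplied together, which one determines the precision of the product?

0.015355 L → 5 s.f.; 7.0 × 10^3 K → 2 s.f.; 154.5 cm → 4 s.f.; 713 g → 3 s.f.
The fewest is 2 significant figures, from 7.0 × 10^3 K.

7.0 × 10^3 K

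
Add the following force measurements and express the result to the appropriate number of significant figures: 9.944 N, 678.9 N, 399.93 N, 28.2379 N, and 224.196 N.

9.944 N + 678.9 N + 399.93 N + 28.2379 N + 224.196 N = 1341.2079 N.
Addition/subtraction keeps the fewest decimal places: 9.944 → 3 decimal places, 678.9 → 1 decimal place, 399.93 → 2 decimal places, 28.2379 → 4 decimal places, 224.196 → 3 decimal places; limit is 1.
Rounded to 1 decimal place: 1341.2 N.

1341.2 N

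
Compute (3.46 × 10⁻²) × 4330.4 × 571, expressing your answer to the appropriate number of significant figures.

(3.46 × 10⁻²) × 4330.4 × 571 = 85553.98064
Multiplication/division keeps the fewest significant figures: 3.46 × 10⁻² → 3 s.f., 4330.4 → 5 s.f., 571 → 3 s.f.; limit is 3.
Rounded to 3 significant figures: 8.56 × 10⁴.

8.56 × 10⁴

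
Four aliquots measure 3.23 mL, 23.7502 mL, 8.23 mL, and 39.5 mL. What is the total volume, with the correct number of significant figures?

74.7 mL

3.23 mL + 23.7502 mL + 8.23 mL + 39.5 mL = 74.7102 mL.
Addition/subtraction keeps the fewest decimal places: 3.23 → 2 decimal places, 23.7502 → 4 decimal places, 8.23 → 2 decimal places, 39.5 → 1 decimal place; limit is 1.
Rounded to 1 decimal place: 74.7 mL.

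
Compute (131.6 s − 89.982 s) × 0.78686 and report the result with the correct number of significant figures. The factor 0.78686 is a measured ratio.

131.6 s − 89.982 s = 41.618 s; the difference is limited to 1 decimal place (3 s.f.).
Carrying full precision, 41.618 × 0.78686 = 32.74753948 s; 0.78686 has 5 s.f., so the result keeps min(3, 5) = 3 s.f.
Rounded to 3 significant figures: 32.7 s.

32.7 s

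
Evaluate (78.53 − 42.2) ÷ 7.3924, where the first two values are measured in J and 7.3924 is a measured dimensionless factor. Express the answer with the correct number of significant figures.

4.91 J

78.53 J − 42.2 J = 36.33 J; the difference is limited to 1 decimal place (3 s.f.).
Carrying full precision, 36.33 ÷ 7.3924 = 4.91450679076… J; 7.3924 has 5 s.f., so the result keeps min(3, 5) = 3 s.f.
Rounded to 3 significant figures: 4.91 J.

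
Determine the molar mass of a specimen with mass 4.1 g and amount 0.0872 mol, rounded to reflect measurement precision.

47 g/mol

molar mass = 4.1 g ÷ 0.0872 mol = 47.0183486239… g/mol.
4.1 has 2 significant figures; 0.0872 has 3.
Division/multiplication keeps the fewest: 2 significant figures.
Rounded: 47 g/mol.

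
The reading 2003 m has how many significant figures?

2003: zeros between nonzero digits are significant.

4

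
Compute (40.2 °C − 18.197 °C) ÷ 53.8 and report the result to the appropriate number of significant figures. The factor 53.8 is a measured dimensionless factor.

40.2 °C − 18.197 °C = 22.003 °C; the difference is limited to 1 decimal place (3 s.f.).
Carrying full precision, 22.003 ÷ 53.8 = 0.408977695167… °C; 53.8 has 3 s.f., so the result keeps min(3, 3) = 3 s.f.
Rounded to 3 significant figures: 0.409 °C.

0.409 °C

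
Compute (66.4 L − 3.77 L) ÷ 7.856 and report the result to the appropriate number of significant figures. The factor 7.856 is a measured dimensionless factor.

66.4 L − 3.77 L = 62.63 L; the difference is limited to 1 decimal place (3 s.f.).
Carrying full precision, 62.63 ÷ 7.856 = 7.97225050916… L; 7.856 has 4 s.f., so the result keeps min(3, 4) = 3 s.f.
Rounded to 3 significant figures: 7.97 L.

7.97 L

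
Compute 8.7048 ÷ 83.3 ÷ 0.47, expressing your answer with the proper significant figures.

8.7048 ÷ 83.3 ÷ 0.47 = 0.222339148425…
Multiplication/division keeps the fewest significant figures: 8.7048 → 5 s.f., 83.3 → 3 s.f., 0.47 → 2 s.f.; limit is 2.
Rounded to 2 significant figures: 2.2 × 10^-1.

2.2 × 10^-1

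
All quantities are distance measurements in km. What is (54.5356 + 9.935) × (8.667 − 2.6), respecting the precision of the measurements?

54.5356 + 9.935 = 64.4706, limited to 3 d.p. → 5 s.f.; 8.667 − 2.6 = 6.067, limited to 1 d.p. → 2 s.f.
Carrying full precision, 64.4706 × 6.067 = 391.1431302; keep min(5, 2) = 2 s.f.
Rounded to 2 significant figures: 3.9 × 10² km².

3.9 × 10² km²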